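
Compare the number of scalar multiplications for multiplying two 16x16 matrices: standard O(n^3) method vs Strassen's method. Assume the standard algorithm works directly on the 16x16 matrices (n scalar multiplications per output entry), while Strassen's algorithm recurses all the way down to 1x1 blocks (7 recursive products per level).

Matrix multiplication for 16x16 matrices:

Standard algorithm: 16^3 = 4096 multiplications
Strassen's algorithm: 7^(log2(16)) = 7^4 = 2401 multiplications
Savings: 4096 - 2401 = 1695 multiplications

Standard: 4096 multiplications (16^3). Strassen: 2401 multiplications (7^4). Strassen reduces 8 recursive multiplications to 7 at each level.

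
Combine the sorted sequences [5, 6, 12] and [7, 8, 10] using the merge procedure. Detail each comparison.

Merging process:

Compare 5 vs 7: take 5 from left. Merged: [5]
Compare 6 vs 7: take 6 from left. Merged: [5, 6]
Compare 12 vs 7: take 7 from right. Merged: [5, 6, 7]
Compare 12 vs 8: take 8 from right. Merged: [5, 6, 7, 8]
Compare 12 vs 10: take 10 from right. Merged: [5, 6, 7, 8, 10]
Append remaining from left: [12]. Merged: [5, 6, 7, 8, 10, 12]

Final merged array: [5, 6, 7, 8, 10, 12]
Total comparisons: 5

The merged array is [5, 6, 7, 8, 10, 12], requiring 5 comparisons. The merge step runs in O(n) time where n is the total number of elements.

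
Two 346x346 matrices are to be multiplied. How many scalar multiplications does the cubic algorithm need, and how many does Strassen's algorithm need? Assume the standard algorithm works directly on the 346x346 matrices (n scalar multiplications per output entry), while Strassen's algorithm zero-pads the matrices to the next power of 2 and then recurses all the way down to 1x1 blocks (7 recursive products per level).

Matrix multiplication for 346x346 matrices:

Strassen's algorithm requires power-of-2 dimensions. Pad 346x346 to 512x512 (next power of 2).

Standard algorithm: 346^3 = 41421736 multiplications
Strassen's algorithm: 7^(log2(512)) = 7^9 = 40353607 multiplications
Savings: 41421736 - 40353607 = 1068129 multiplications

Standard: 41421736 multiplications (346^3). Strassen: 40353607 multiplications (7^9, after padding to 512x512). Strassen reduces 8 recursive multiplications to 7 at each level.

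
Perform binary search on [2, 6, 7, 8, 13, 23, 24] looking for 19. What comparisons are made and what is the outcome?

Binary search for 19 in [2, 6, 7, 8, 13, 23, 24]:

lo=0, hi=6, mid=3, arr[mid]=8 -> 8 < 19, search right half
lo=4, hi=6, mid=5, arr[mid]=23 -> 23 > 19, search left half
lo=4, hi=4, mid=4, arr[mid]=13 -> 13 < 19, search right half
lo=5 > hi=4, target 19 not found

Binary search determines that 19 is not in the array after 3 comparisons. The search space was exhausted without finding the target.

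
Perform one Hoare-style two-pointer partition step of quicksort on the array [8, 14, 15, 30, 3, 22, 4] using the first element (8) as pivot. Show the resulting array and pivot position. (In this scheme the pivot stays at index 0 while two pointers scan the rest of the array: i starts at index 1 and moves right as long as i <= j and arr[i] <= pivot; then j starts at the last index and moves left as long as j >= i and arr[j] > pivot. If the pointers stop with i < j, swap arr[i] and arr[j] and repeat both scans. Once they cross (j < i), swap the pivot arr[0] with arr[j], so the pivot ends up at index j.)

Hoare-style two-pointer partition with pivot = 8:

Initial array: [8, 14, 15, 30, 3, 22, 4]

Pointers start at i = 1, j = 6.
i stops at index 1 (arr[1]=14 > 8), j stops at index 6 (arr[6]=4 <= 8): swap arr[1] and arr[6], array becomes [8, 4, 15, 30, 3, 22, 14]
i stops at index 2 (arr[2]=15 > 8), j stops at index 4 (arr[4]=3 <= 8): swap arr[2] and arr[4], array becomes [8, 4, 3, 30, 15, 22, 14]
i ends at 3, j ends at 2: the pointers have crossed (j < i), so scanning stops.

Swap pivot arr[0] with arr[2] to place pivot at position 2: [3, 4, 8, 30, 15, 22, 14]
Pivot position: 2

After partitioning with pivot 8, the array becomes [3, 4, 8, 30, 15, 22, 14]. The pivot is placed at index 2. All elements to the left of the pivot are <= 8, and all elements to the right are > 8.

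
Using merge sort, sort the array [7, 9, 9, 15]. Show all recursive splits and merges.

Merge sort trace:

Split: [7, 9, 9, 15] -> [7, 9] and [9, 15]
  Split: [7, 9] -> [7] and [9]
  Merge: [7] + [9] -> [7, 9]
  Split: [9, 15] -> [9] and [15]
  Merge: [9] + [15] -> [9, 15]
Merge: [7, 9] + [9, 15] -> [7, 9, 9, 15]

Final sorted array: [7, 9, 9, 15]

The merge sort proceeds by recursively splitting the array and merging sorted halves.
After all merges, the sorted array is [7, 9, 9, 15].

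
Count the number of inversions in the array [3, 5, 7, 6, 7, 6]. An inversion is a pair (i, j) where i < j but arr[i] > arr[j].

Finding inversions in [3, 5, 7, 6, 7, 6]:

(2, 3): arr[2]=7 > arr[3]=6
(2, 5): arr[2]=7 > arr[5]=6
(4, 5): arr[4]=7 > arr[5]=6

Total inversions: 3

The array has 3 inversion(s): (2,3), (2,5), (4,5). Each pair (i,j) satisfies i < j and arr[i] > arr[j].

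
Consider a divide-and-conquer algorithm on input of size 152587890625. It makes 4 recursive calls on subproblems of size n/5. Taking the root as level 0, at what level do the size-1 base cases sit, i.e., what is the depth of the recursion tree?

For divide and conquer with division factor 5:

Problem sizes at each level:
Level 0: 152587890625
Level 1: 30517578125
Level 2: 6103515625
Level 3: 1220703125
Level 4: 244140625
Level 5: 48828125
Level 6: 9765625
Level 7: 1953125
Level 8: 390625
Level 9: 78125
Level 10: 15625
Level 11: 3125
Level 12: 625
Level 13: 125
Level 14: 25
Level 15: 5
Level 16: 1

The root is level 0 and the size-1 base case is level 16 (the tree spans levels 0 through 16, i.e. 17 levels counting the root), so the depth is the number of divisions: log_5(152587890625) = 16

The recursion tree depth is log_5(152587890625) = 16. At each level, the problem size is divided by 5, so it takes 16 divisions to reduce to a base case of size 1. The algorithm makes 4 recursive calls at each level.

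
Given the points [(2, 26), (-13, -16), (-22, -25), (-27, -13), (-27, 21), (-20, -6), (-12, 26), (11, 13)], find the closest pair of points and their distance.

Computing all pairwise distances among 8 points:

d((2, 26), (-13, -16)) = 44.5982
d((2, 26), (-22, -25)) = 56.3649
d((2, 26), (-27, -13)) = 48.6004
d((2, 26), (-27, 21)) = 29.4279
d((2, 26), (-20, -6)) = 38.833
d((2, 26), (-12, 26)) = 14.0
d((2, 26), (11, 13)) = 15.8114
d((-13, -16), (-22, -25)) = 12.7279
d((-13, -16), (-27, -13)) = 14.3178
d((-13, -16), (-27, 21)) = 39.5601
d((-13, -16), (-20, -6)) = 12.2066
d((-13, -16), (-12, 26)) = 42.0119
d((-13, -16), (11, 13)) = 37.6431
d((-22, -25), (-27, -13)) = 13.0
d((-22, -25), (-27, 21)) = 46.2709
d((-22, -25), (-20, -6)) = 19.105
d((-22, -25), (-12, 26)) = 51.9711
d((-22, -25), (11, 13)) = 50.3289
d((-27, -13), (-27, 21)) = 34.0
d((-27, -13), (-20, -6)) = 9.8995 <-- minimum
d((-27, -13), (-12, 26)) = 41.7852
d((-27, -13), (11, 13)) = 46.0435
d((-27, 21), (-20, -6)) = 27.8927
d((-27, 21), (-12, 26)) = 15.8114
d((-27, 21), (11, 13)) = 38.833
d((-20, -6), (-12, 26)) = 32.9848
d((-20, -6), (11, 13)) = 36.3593
d((-12, 26), (11, 13)) = 26.4197

Closest pair: (-27, -13) and (-20, -6) with distance 9.8995

The closest pair is (-27, -13) and (-20, -6) with Euclidean distance 9.8995. For 8 points, brute-force pairwise comparison is shown above. For large n, the divide-and-conquer algorithm (sort by x, recurse on halves, check the dividing strip) achieves O(n log n).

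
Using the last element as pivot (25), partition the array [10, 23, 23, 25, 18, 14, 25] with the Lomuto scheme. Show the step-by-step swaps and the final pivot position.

Lomuto partition with pivot = 25:

Initial array: [10, 23, 23, 25, 18, 14, 25]

arr[0]=10 <= 25: swap with position 0, array becomes [10, 23, 23, 25, 18, 14, 25]
arr[1]=23 <= 25: swap with position 1, array becomes [10, 23, 23, 25, 18, 14, 25]
arr[2]=23 <= 25: swap with position 2, array becomes [10, 23, 23, 25, 18, 14, 25]
arr[3]=25 <= 25: swap with position 3, array becomes [10, 23, 23, 25, 18, 14, 25]
arr[4]=18 <= 25: swap with position 4, array becomes [10, 23, 23, 25, 18, 14, 25]
arr[5]=14 <= 25: swap with position 5, array becomes [10, 23, 23, 25, 18, 14, 25]

Place pivot at position 6: [10, 23, 23, 25, 18, 14, 25]
Pivot position: 6

After partitioning with pivot 25, the array becomes [10, 23, 23, 25, 18, 14, 25]. The pivot is placed at index 6. All elements to the left of the pivot are <= 25, and all elements to the right are > 25.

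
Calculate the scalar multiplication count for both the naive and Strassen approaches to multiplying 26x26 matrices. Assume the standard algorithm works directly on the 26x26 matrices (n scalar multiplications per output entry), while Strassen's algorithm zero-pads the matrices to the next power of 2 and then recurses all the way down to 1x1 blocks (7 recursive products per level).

Matrix multiplication for 26x26 matrices:

Strassen's algorithm requires power-of-2 dimensions. Pad 26x26 to 32x32 (next power of 2).

Standard algorithm: 26^3 = 17576 multiplications
Strassen's algorithm: 7^(log2(32)) = 7^5 = 16807 multiplications
Savings: 17576 - 16807 = 769 multiplications

Standard: 17576 multiplications (26^3). Strassen: 16807 multiplications (7^5, after padding to 32x32). Strassen reduces 8 recursive multiplications to 7 at each level.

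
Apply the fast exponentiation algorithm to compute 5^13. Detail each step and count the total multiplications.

Computing 5^13 by squaring (build up from 5^1; each line after the first costs one multiplication):

5^1 = 5
5^2 = (5^1)^2 = 5^2 = 25
5^3 = 5 * 5^2 = 5 * 25 = 125
5^6 = (5^3)^2 = 125^2 = 15625
5^12 = (5^6)^2 = 15625^2 = 244140625
5^13 = 5 * 5^12 = 5 * 244140625 = 1220703125

Result: 1220703125
Multiplications needed: 5 (5 lines after 5^1)

5^13 = 1220703125. Using exponentiation by squaring, this requires 5 multiplications. The key idea: if the exponent is even, square the half-power; if odd, multiply by the base once.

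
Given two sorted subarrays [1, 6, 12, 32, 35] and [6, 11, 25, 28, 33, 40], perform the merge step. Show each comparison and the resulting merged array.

Merging process:

Compare 1 vs 6: take 1 from left. Merged: [1]
Compare 6 vs 6: take 6 from left. Merged: [1, 6]
Compare 12 vs 6: take 6 from right. Merged: [1, 6, 6]
Compare 12 vs 11: take 11 from right. Merged: [1, 6, 6, 11]
Compare 12 vs 25: take 12 from left. Merged: [1, 6, 6, 11, 12]
Compare 32 vs 25: take 25 from right. Merged: [1, 6, 6, 11, 12, 25]
Compare 32 vs 28: take 28 from right. Merged: [1, 6, 6, 11, 12, 25, 28]
Compare 32 vs 33: take 32 from left. Merged: [1, 6, 6, 11, 12, 25, 28, 32]
Compare 35 vs 33: take 33 from right. Merged: [1, 6, 6, 11, 12, 25, 28, 32, 33]
Compare 35 vs 40: take 35 from left. Merged: [1, 6, 6, 11, 12, 25, 28, 32, 33, 35]
Append remaining from right: [40]. Merged: [1, 6, 6, 11, 12, 25, 28, 32, 33, 35, 40]

Final merged array: [1, 6, 6, 11, 12, 25, 28, 32, 33, 35, 40]
Total comparisons: 10

The merged array is [1, 6, 6, 11, 12, 25, 28, 32, 33, 35, 40], requiring 10 comparisons. The merge step runs in O(n) time where n is the total number of elements.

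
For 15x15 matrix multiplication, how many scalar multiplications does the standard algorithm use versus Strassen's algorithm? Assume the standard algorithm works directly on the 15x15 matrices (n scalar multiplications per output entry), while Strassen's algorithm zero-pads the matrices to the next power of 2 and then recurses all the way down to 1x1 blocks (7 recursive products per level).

Matrix multiplication for 15x15 matrices:

Strassen's algorithm requires power-of-2 dimensions. Pad 15x15 to 16x16 (next power of 2).

Standard algorithm: 15^3 = 3375 multiplications
Strassen's algorithm: 7^(log2(16)) = 7^4 = 2401 multiplications
Savings: 3375 - 2401 = 974 multiplications

Standard: 3375 multiplications (15^3). Strassen: 2401 multiplications (7^4, after padding to 16x16). Strassen reduces 8 recursive multiplications to 7 at each level.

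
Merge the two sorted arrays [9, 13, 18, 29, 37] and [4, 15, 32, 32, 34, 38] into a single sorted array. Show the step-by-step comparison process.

Merging process:

Compare 9 vs 4: take 4 from right. Merged: [4]
Compare 9 vs 15: take 9 from left. Merged: [4, 9]
Compare 13 vs 15: take 13 from left. Merged: [4, 9, 13]
Compare 18 vs 15: take 15 from right. Merged: [4, 9, 13, 15]
Compare 18 vs 32: take 18 from left. Merged: [4, 9, 13, 15, 18]
Compare 29 vs 32: take 29 from left. Merged: [4, 9, 13, 15, 18, 29]
Compare 37 vs 32: take 32 from right. Merged: [4, 9, 13, 15, 18, 29, 32]
Compare 37 vs 32: take 32 from right. Merged: [4, 9, 13, 15, 18, 29, 32, 32]
Compare 37 vs 34: take 34 from right. Merged: [4, 9, 13, 15, 18, 29, 32, 32, 34]
Compare 37 vs 38: take 37 from left. Merged: [4, 9, 13, 15, 18, 29, 32, 32, 34, 37]
Append remaining from right: [38]. Merged: [4, 9, 13, 15, 18, 29, 32, 32, 34, 37, 38]

Final merged array: [4, 9, 13, 15, 18, 29, 32, 32, 34, 37, 38]
Total comparisons: 10

The merged array is [4, 9, 13, 15, 18, 29, 32, 32, 34, 37, 38], requiring 10 comparisons. The merge step runs in O(n) time where n is the total number of elements.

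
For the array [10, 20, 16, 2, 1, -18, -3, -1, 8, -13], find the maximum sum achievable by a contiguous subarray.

Using Kadane's algorithm on [10, 20, 16, 2, 1, -18, -3, -1, 8, -13]:

Scanning through the array:
Position 1 (value 20): max_ending_here = 30, max_so_far = 30
Position 2 (value 16): max_ending_here = 46, max_so_far = 46
Position 3 (value 2): max_ending_here = 48, max_so_far = 48
Position 4 (value 1): max_ending_here = 49, max_so_far = 49
Position 5 (value -18): max_ending_here = 31, max_so_far = 49
Position 6 (value -3): max_ending_here = 28, max_so_far = 49
Position 7 (value -1): max_ending_here = 27, max_so_far = 49
Position 8 (value 8): max_ending_here = 35, max_so_far = 49
Position 9 (value -13): max_ending_here = 22, max_so_far = 49

Maximum subarray: [10, 20, 16, 2, 1]
Maximum sum: 49

The maximum subarray is [10, 20, 16, 2, 1] with sum 49. This subarray runs from index 0 to index 4.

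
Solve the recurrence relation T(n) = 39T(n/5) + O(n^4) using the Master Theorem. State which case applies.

Master Theorem for T(n) = 39T(n/5) + O(n^4):

a = 39, b = 5, c = 4
log_b(a) = log_5(39) = 2.2763

Case 3: c = 4 > log_5(39) = 2.2763
T(n) = O(n^4) = O(n^4)

For T(n) = 39T(n/5) + O(n^4): log_5(39) = 2.2763. This is Case 3 of the Master Theorem (c > log_b(a), work dominated by root), giving O(n^4).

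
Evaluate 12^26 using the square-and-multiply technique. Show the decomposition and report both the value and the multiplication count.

Computing 12^26 by squaring (build up from 12^1; each line after the first costs one multiplication):

12^1 = 12
12^2 = (12^1)^2 = 12^2 = 144
12^3 = 12 * 12^2 = 12 * 144 = 1728
12^6 = (12^3)^2 = 1728^2 = 2985984
12^12 = (12^6)^2 = 2985984^2 = 8916100448256
12^13 = 12 * 12^12 = 12 * 8916100448256 = 106993205379072
12^26 = (12^13)^2 = 106993205379072^2 = 11447545997288281555215581184

Result: 11447545997288281555215581184
Multiplications needed: 6 (6 lines after 12^1)

12^26 = 11447545997288281555215581184. Using exponentiation by squaring, this requires 6 multiplications. The key idea: if the exponent is even, square the half-power; if odd, multiply by the base once.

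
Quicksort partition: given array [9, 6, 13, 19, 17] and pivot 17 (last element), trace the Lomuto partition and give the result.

Lomuto partition with pivot = 17:

Initial array: [9, 6, 13, 19, 17]

arr[0]=9 <= 17: swap with position 0, array becomes [9, 6, 13, 19, 17]
arr[1]=6 <= 17: swap with position 1, array becomes [9, 6, 13, 19, 17]
arr[2]=13 <= 17: swap with position 2, array becomes [9, 6, 13, 19, 17]
arr[3]=19 > 17: no swap

Place pivot at position 3: [9, 6, 13, 17, 19]
Pivot position: 3

After partitioning with pivot 17, the array becomes [9, 6, 13, 17, 19]. The pivot is placed at index 3. All elements to the left of the pivot are <= 17, and all elements to the right are > 17.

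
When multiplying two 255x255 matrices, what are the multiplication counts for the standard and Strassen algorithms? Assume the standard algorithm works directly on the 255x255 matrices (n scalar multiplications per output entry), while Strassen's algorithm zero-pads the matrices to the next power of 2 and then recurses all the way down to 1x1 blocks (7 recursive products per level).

Matrix multiplication for 255x255 matrices:

Strassen's algorithm requires power-of-2 dimensions. Pad 255x255 to 256x256 (next power of 2).

Standard algorithm: 255^3 = 16581375 multiplications
Strassen's algorithm: 7^(log2(256)) = 7^8 = 5764801 multiplications
Savings: 16581375 - 5764801 = 10816574 multiplications

Standard: 16581375 multiplications (255^3). Strassen: 5764801 multiplications (7^8, after padding to 256x256). Strassen reduces 8 recursive multiplications to 7 at each level.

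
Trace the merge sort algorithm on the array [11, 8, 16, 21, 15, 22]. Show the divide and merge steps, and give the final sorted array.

Merge sort trace:

Split: [11, 8, 16, 21, 15, 22] -> [11, 8, 16] and [21, 15, 22]
  Split: [11, 8, 16] -> [11] and [8, 16]
    Split: [8, 16] -> [8] and [16]
    Merge: [8] + [16] -> [8, 16]
  Merge: [11] + [8, 16] -> [8, 11, 16]
  Split: [21, 15, 22] -> [21] and [15, 22]
    Split: [15, 22] -> [15] and [22]
    Merge: [15] + [22] -> [15, 22]
  Merge: [21] + [15, 22] -> [15, 21, 22]
Merge: [8, 11, 16] + [15, 21, 22] -> [8, 11, 15, 16, 21, 22]

Final sorted array: [8, 11, 15, 16, 21, 22]

The merge sort proceeds by recursively splitting the array and merging sorted halves.
After all merges, the sorted array is [8, 11, 15, 16, 21, 22].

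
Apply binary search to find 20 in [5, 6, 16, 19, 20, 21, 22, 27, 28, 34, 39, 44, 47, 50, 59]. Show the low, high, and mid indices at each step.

Binary search for 20 in [5, 6, 16, 19, 20, 21, 22, 27, 28, 34, 39, 44, 47, 50, 59]:

lo=0, hi=14, mid=7, arr[mid]=27 -> 27 > 20, search left half
lo=0, hi=6, mid=3, arr[mid]=19 -> 19 < 20, search right half
lo=4, hi=6, mid=5, arr[mid]=21 -> 21 > 20, search left half
lo=4, hi=4, mid=4, arr[mid]=20 -> Found target at index 4!

Binary search finds 20 at index 4 after 4 comparisons. The search repeatedly halves the search space by comparing with the middle element.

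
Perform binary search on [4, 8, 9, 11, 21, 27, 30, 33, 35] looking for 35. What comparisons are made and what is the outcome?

Binary search for 35 in [4, 8, 9, 11, 21, 27, 30, 33, 35]:

lo=0, hi=8, mid=4, arr[mid]=21 -> 21 < 35, search right half
lo=5, hi=8, mid=6, arr[mid]=30 -> 30 < 35, search right half
lo=7, hi=8, mid=7, arr[mid]=33 -> 33 < 35, search right half
lo=8, hi=8, mid=8, arr[mid]=35 -> Found target at index 8!

Binary search finds 35 at index 8 after 4 comparisons. The search repeatedly halves the search space by comparing with the middle element.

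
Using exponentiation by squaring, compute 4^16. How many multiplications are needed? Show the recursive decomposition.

Computing 4^16 by squaring (build up from 4^1; each line after the first costs one multiplication):

4^1 = 4
4^2 = (4^1)^2 = 4^2 = 16
4^4 = (4^2)^2 = 16^2 = 256
4^8 = (4^4)^2 = 256^2 = 65536
4^16 = (4^8)^2 = 65536^2 = 4294967296

Result: 4294967296
Multiplications needed: 4 (4 lines after 4^1)

4^16 = 4294967296. Using exponentiation by squaring, this requires 4 multiplications. The key idea: if the exponent is even, square the half-power; if odd, multiply by the base once.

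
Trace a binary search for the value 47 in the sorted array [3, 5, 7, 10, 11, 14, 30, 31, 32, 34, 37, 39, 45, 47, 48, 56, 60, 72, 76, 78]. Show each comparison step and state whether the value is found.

Binary search for 47 in [3, 5, 7, 10, 11, 14, 30, 31, 32, 34, 37, 39, 45, 47, 48, 56, 60, 72, 76, 78]:

lo=0, hi=19, mid=9, arr[mid]=34 -> 34 < 47, search right half
lo=10, hi=19, mid=14, arr[mid]=48 -> 48 > 47, search left half
lo=10, hi=13, mid=11, arr[mid]=39 -> 39 < 47, search right half
lo=12, hi=13, mid=12, arr[mid]=45 -> 45 < 47, search right half
lo=13, hi=13, mid=13, arr[mid]=47 -> Found target at index 13!

Binary search finds 47 at index 13 after 5 comparisons. The search repeatedly halves the search space by comparing with the middle element.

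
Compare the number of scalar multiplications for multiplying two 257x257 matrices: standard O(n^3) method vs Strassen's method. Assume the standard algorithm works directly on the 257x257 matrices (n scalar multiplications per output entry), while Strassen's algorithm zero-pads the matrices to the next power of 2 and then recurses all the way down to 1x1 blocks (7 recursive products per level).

Matrix multiplication for 257x257 matrices:

Strassen's algorithm requires power-of-2 dimensions. Pad 257x257 to 512x512 (next power of 2).

Standard algorithm: 257^3 = 16974593 multiplications
Strassen's algorithm: 7^(log2(512)) = 7^9 = 40353607 multiplications
Difference: 16974593 - 40353607 = -23379014 (Strassen uses MORE here due to padding overhead — for small or just-over-power-of-2 n, padding can outweigh the per-level savings)

Standard: 16974593 multiplications (257^3). Strassen: 40353607 multiplications (7^9, after padding to 512x512). Strassen reduces 8 recursive multiplications to 7 at each level.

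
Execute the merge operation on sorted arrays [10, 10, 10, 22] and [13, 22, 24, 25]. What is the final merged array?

Merging process:

Compare 10 vs 13: take 10 from left. Merged: [10]
Compare 10 vs 13: take 10 from left. Merged: [10, 10]
Compare 10 vs 13: take 10 from left. Merged: [10, 10, 10]
Compare 22 vs 13: take 13 from right. Merged: [10, 10, 10, 13]
Compare 22 vs 22: take 22 from left. Merged: [10, 10, 10, 13, 22]
Append remaining from right: [22, 24, 25]. Merged: [10, 10, 10, 13, 22, 22, 24, 25]

Final merged array: [10, 10, 10, 13, 22, 22, 24, 25]
Total comparisons: 5

The merged array is [10, 10, 10, 13, 22, 22, 24, 25], requiring 5 comparisons. The merge step runs in O(n) time where n is the total number of elements.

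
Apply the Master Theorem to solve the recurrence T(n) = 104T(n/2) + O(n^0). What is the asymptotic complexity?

Master Theorem for T(n) = 104T(n/2) + O(n^0):

a = 104, b = 2, c = 0
log_b(a) = log_2(104) = 6.7004

Case 1: c = 0 < log_2(104) = 6.7004
T(n) = O(n^(log_2 104))

For T(n) = 104T(n/2) + O(n^0): log_2(104) = 6.7004. This is Case 1 of the Master Theorem (c < log_b(a), work dominated by leaves), giving O(n^(log_2 104)).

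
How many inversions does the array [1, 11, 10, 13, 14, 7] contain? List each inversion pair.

Finding inversions in [1, 11, 10, 13, 14, 7]:

(1, 2): arr[1]=11 > arr[2]=10
(1, 5): arr[1]=11 > arr[5]=7
(2, 5): arr[2]=10 > arr[5]=7
(3, 5): arr[3]=13 > arr[5]=7
(4, 5): arr[4]=14 > arr[5]=7

Total inversions: 5

The array has 5 inversion(s): (1,2), (1,5), (2,5), (3,5), (4,5). Each pair (i,j) satisfies i < j and arr[i] > arr[j].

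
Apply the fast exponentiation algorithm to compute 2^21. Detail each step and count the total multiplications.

Computing 2^21 by squaring (build up from 2^1; each line after the first costs one multiplication):

2^1 = 2
2^2 = (2^1)^2 = 2^2 = 4
2^4 = (2^2)^2 = 4^2 = 16
2^5 = 2 * 2^4 = 2 * 16 = 32
2^10 = (2^5)^2 = 32^2 = 1024
2^20 = (2^10)^2 = 1024^2 = 1048576
2^21 = 2 * 2^20 = 2 * 1048576 = 2097152

Result: 2097152
Multiplications needed: 6 (6 lines after 2^1)

2^21 = 2097152. Using exponentiation by squaring, this requires 6 multiplications. The key idea: if the exponent is even, square the half-power; if odd, multiply by the base once.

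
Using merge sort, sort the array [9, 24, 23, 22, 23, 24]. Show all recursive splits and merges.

Merge sort trace:

Split: [9, 24, 23, 22, 23, 24] -> [9, 24, 23] and [22, 23, 24]
  Split: [9, 24, 23] -> [9] and [24, 23]
    Split: [24, 23] -> [24] and [23]
    Merge: [24] + [23] -> [23, 24]
  Merge: [9] + [23, 24] -> [9, 23, 24]
  Split: [22, 23, 24] -> [22] and [23, 24]
    Split: [23, 24] -> [23] and [24]
    Merge: [23] + [24] -> [23, 24]
  Merge: [22] + [23, 24] -> [22, 23, 24]
Merge: [9, 23, 24] + [22, 23, 24] -> [9, 22, 23, 23, 24, 24]

Final sorted array: [9, 22, 23, 23, 24, 24]

The merge sort proceeds by recursively splitting the array and merging sorted halves.
After all merges, the sorted array is [9, 22, 23, 23, 24, 24].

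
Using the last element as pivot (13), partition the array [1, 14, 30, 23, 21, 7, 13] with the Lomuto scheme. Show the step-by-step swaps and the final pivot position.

Lomuto partition with pivot = 13:

Initial array: [1, 14, 30, 23, 21, 7, 13]

arr[0]=1 <= 13: swap with position 0, array becomes [1, 14, 30, 23, 21, 7, 13]
arr[1]=14 > 13: no swap
arr[2]=30 > 13: no swap
arr[3]=23 > 13: no swap
arr[4]=21 > 13: no swap
arr[5]=7 <= 13: swap with position 1, array becomes [1, 7, 30, 23, 21, 14, 13]

Place pivot at position 2: [1, 7, 13, 23, 21, 14, 30]
Pivot position: 2

After partitioning with pivot 13, the array becomes [1, 7, 13, 23, 21, 14, 30]. The pivot is placed at index 2. All elements to the left of the pivot are <= 13, and all elements to the right are > 13.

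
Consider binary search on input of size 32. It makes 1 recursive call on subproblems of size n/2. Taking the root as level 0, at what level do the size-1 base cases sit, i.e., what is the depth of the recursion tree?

For divide and conquer with division factor 2:

Problem sizes at each level:
Level 0: 32
Level 1: 16
Level 2: 8
Level 3: 4
Level 4: 2
Level 5: 1

The root is level 0 and the size-1 base case is level 5 (the tree spans levels 0 through 5, i.e. 6 levels counting the root), so the depth is the number of divisions: log_2(32) = 5

The recursion tree depth is log_2(32) = 5. At each level, the problem size is divided by 2, so it takes 5 divisions to reduce to a base case of size 1. The algorithm makes 1 recursive call at each level.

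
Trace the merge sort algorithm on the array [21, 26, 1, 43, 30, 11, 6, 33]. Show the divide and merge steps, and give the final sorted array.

Merge sort trace:

Split: [21, 26, 1, 43, 30, 11, 6, 33] -> [21, 26, 1, 43] and [30, 11, 6, 33]
  Split: [21, 26, 1, 43] -> [21, 26] and [1, 43]
    Split: [21, 26] -> [21] and [26]
    Merge: [21] + [26] -> [21, 26]
    Split: [1, 43] -> [1] and [43]
    Merge: [1] + [43] -> [1, 43]
  Merge: [21, 26] + [1, 43] -> [1, 21, 26, 43]
  Split: [30, 11, 6, 33] -> [30, 11] and [6, 33]
    Split: [30, 11] -> [30] and [11]
    Merge: [30] + [11] -> [11, 30]
    Split: [6, 33] -> [6] and [33]
    Merge: [6] + [33] -> [6, 33]
  Merge: [11, 30] + [6, 33] -> [6, 11, 30, 33]
Merge: [1, 21, 26, 43] + [6, 11, 30, 33] -> [1, 6, 11, 21, 26, 30, 33, 43]

Final sorted array: [1, 6, 11, 21, 26, 30, 33, 43]

The merge sort proceeds by recursively splitting the array and merging sorted halves.
After all merges, the sorted array is [1, 6, 11, 21, 26, 30, 33, 43].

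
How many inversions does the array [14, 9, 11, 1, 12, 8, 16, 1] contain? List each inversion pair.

Finding inversions in [14, 9, 11, 1, 12, 8, 16, 1]:

(0, 1): arr[0]=14 > arr[1]=9
(0, 2): arr[0]=14 > arr[2]=11
(0, 3): arr[0]=14 > arr[3]=1
(0, 4): arr[0]=14 > arr[4]=12
(0, 5): arr[0]=14 > arr[5]=8
(0, 7): arr[0]=14 > arr[7]=1
(1, 3): arr[1]=9 > arr[3]=1
(1, 5): arr[1]=9 > arr[5]=8
(1, 7): arr[1]=9 > arr[7]=1
(2, 3): arr[2]=11 > arr[3]=1
(2, 5): arr[2]=11 > arr[5]=8
(2, 7): arr[2]=11 > arr[7]=1
(4, 5): arr[4]=12 > arr[5]=8
(4, 7): arr[4]=12 > arr[7]=1
(5, 7): arr[5]=8 > arr[7]=1
(6, 7): arr[6]=16 > arr[7]=1

Total inversions: 16

The array has 16 inversion(s): (0,1), (0,2), (0,3), (0,4), (0,5), (0,7), (1,3), (1,5), (1,7), (2,3), (2,5), (2,7), (4,5), (4,7), (5,7), (6,7). Each pair (i,j) satisfies i < j and arr[i] > arr[j].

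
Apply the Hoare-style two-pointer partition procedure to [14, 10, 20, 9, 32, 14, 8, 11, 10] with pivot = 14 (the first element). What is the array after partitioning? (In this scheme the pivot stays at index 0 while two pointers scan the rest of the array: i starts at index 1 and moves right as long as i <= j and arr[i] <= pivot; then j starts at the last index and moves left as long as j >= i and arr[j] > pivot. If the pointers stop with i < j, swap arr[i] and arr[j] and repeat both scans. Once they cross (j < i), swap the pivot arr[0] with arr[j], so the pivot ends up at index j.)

Hoare-style two-pointer partition with pivot = 14:

Initial array: [14, 10, 20, 9, 32, 14, 8, 11, 10]

Pointers start at i = 1, j = 8.
i stops at index 2 (arr[2]=20 > 14), j stops at index 8 (arr[8]=10 <= 14): swap arr[2] and arr[8], array becomes [14, 10, 10, 9, 32, 14, 8, 11, 20]
i stops at index 4 (arr[4]=32 > 14), j stops at index 7 (arr[7]=11 <= 14): swap arr[4] and arr[7], array becomes [14, 10, 10, 9, 11, 14, 8, 32, 20]
i ends at 7, j ends at 6: the pointers have crossed (j < i), so scanning stops.

Swap pivot arr[0] with arr[6] to place pivot at position 6: [8, 10, 10, 9, 11, 14, 14, 32, 20]
Pivot position: 6

After partitioning with pivot 14, the array becomes [8, 10, 10, 9, 11, 14, 14, 32, 20]. The pivot is placed at index 6. All elements to the left of the pivot are <= 14, and all elements to the right are > 14.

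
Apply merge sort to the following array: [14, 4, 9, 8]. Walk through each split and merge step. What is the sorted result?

Merge sort trace:

Split: [14, 4, 9, 8] -> [14, 4] and [9, 8]
  Split: [14, 4] -> [14] and [4]
  Merge: [14] + [4] -> [4, 14]
  Split: [9, 8] -> [9] and [8]
  Merge: [9] + [8] -> [8, 9]
Merge: [4, 14] + [8, 9] -> [4, 8, 9, 14]

Final sorted array: [4, 8, 9, 14]

The merge sort proceeds by recursively splitting the array and merging sorted halves.
After all merges, the sorted array is [4, 8, 9, 14].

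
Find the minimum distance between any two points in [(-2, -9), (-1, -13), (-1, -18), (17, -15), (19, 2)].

Computing all pairwise distances among 5 points:

d((-2, -9), (-1, -13)) = 4.1231 <-- minimum
d((-2, -9), (-1, -18)) = 9.0554
d((-2, -9), (17, -15)) = 19.9249
d((-2, -9), (19, 2)) = 23.7065
d((-1, -13), (-1, -18)) = 5.0
d((-1, -13), (17, -15)) = 18.1108
d((-1, -13), (19, 2)) = 25.0
d((-1, -18), (17, -15)) = 18.2483
d((-1, -18), (19, 2)) = 28.2843
d((17, -15), (19, 2)) = 17.1172

Closest pair: (-2, -9) and (-1, -13) with distance 4.1231

The closest pair is (-2, -9) and (-1, -13) with Euclidean distance 4.1231. For 5 points, brute-force pairwise comparison is shown above. For large n, the divide-and-conquer algorithm (sort by x, recurse on halves, check the dividing strip) achieves O(n log n).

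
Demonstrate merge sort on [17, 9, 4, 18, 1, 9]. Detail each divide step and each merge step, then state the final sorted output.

Merge sort trace:

Split: [17, 9, 4, 18, 1, 9] -> [17, 9, 4] and [18, 1, 9]
  Split: [17, 9, 4] -> [17] and [9, 4]
    Split: [9, 4] -> [9] and [4]
    Merge: [9] + [4] -> [4, 9]
  Merge: [17] + [4, 9] -> [4, 9, 17]
  Split: [18, 1, 9] -> [18] and [1, 9]
    Split: [1, 9] -> [1] and [9]
    Merge: [1] + [9] -> [1, 9]
  Merge: [18] + [1, 9] -> [1, 9, 18]
Merge: [4, 9, 17] + [1, 9, 18] -> [1, 4, 9, 9, 17, 18]

Final sorted array: [1, 4, 9, 9, 17, 18]

The merge sort proceeds by recursively splitting the array and merging sorted halves.
After all merges, the sorted array is [1, 4, 9, 9, 17, 18].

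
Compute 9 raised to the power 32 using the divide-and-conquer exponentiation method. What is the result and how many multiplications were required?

Computing 9^32 by squaring (build up from 9^1; each line after the first costs one multiplication):

9^1 = 9
9^2 = (9^1)^2 = 9^2 = 81
9^4 = (9^2)^2 = 81^2 = 6561
9^8 = (9^4)^2 = 6561^2 = 43046721
9^16 = (9^8)^2 = 43046721^2 = 1853020188851841
9^32 = (9^16)^2 = 1853020188851841^2 = 3433683820292512484657849089281

Result: 3433683820292512484657849089281
Multiplications needed: 5 (5 lines after 9^1)

9^32 = 3433683820292512484657849089281. Using exponentiation by squaring, this requires 5 multiplications. The key idea: if the exponent is even, square the half-power; if odd, multiply by the base once.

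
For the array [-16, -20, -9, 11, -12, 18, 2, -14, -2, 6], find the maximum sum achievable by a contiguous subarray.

Using Kadane's algorithm on [-16, -20, -9, 11, -12, 18, 2, -14, -2, 6]:

Scanning through the array:
Position 1 (value -20): max_ending_here = -20, max_so_far = -16
Position 2 (value -9): max_ending_here = -9, max_so_far = -9
Position 3 (value 11): max_ending_here = 11, max_so_far = 11
Position 4 (value -12): max_ending_here = -1, max_so_far = 11
Position 5 (value 18): max_ending_here = 18, max_so_far = 18
Position 6 (value 2): max_ending_here = 20, max_so_far = 20
Position 7 (value -14): max_ending_here = 6, max_so_far = 20
Position 8 (value -2): max_ending_here = 4, max_so_far = 20
Position 9 (value 6): max_ending_here = 10, max_so_far = 20

Maximum subarray: [18, 2]
Maximum sum: 20

The maximum subarray is [18, 2] with sum 20. This subarray runs from index 5 to index 6.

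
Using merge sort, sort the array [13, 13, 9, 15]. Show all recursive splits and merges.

Merge sort trace:

Split: [13, 13, 9, 15] -> [13, 13] and [9, 15]
  Split: [13, 13] -> [13] and [13]
  Merge: [13] + [13] -> [13, 13]
  Split: [9, 15] -> [9] and [15]
  Merge: [9] + [15] -> [9, 15]
Merge: [13, 13] + [9, 15] -> [9, 13, 13, 15]

Final sorted array: [9, 13, 13, 15]

The merge sort proceeds by recursively splitting the array and merging sorted halves.
After all merges, the sorted array is [9, 13, 13, 15].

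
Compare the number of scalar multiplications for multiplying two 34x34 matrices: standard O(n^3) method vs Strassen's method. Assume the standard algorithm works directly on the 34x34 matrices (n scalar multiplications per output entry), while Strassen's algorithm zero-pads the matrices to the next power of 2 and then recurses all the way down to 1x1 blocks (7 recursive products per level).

Matrix multiplication for 34x34 matrices:

Strassen's algorithm requires power-of-2 dimensions. Pad 34x34 to 64x64 (next power of 2).

Standard algorithm: 34^3 = 39304 multiplications
Strassen's algorithm: 7^(log2(64)) = 7^6 = 117649 multiplications
Difference: 39304 - 117649 = -78345 (Strassen uses MORE here due to padding overhead — for small or just-over-power-of-2 n, padding can outweigh the per-level savings)

Standard: 39304 multiplications (34^3). Strassen: 117649 multiplications (7^6, after padding to 64x64). Strassen reduces 8 recursive multiplications to 7 at each level.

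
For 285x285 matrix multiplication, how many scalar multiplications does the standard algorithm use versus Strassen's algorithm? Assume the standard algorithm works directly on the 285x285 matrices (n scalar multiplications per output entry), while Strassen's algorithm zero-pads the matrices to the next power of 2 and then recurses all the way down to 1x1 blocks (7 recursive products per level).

Matrix multiplication for 285x285 matrices:

Strassen's algorithm requires power-of-2 dimensions. Pad 285x285 to 512x512 (next power of 2).

Standard algorithm: 285^3 = 23149125 multiplications
Strassen's algorithm: 7^(log2(512)) = 7^9 = 40353607 multiplications
Difference: 23149125 - 40353607 = -17204482 (Strassen uses MORE here due to padding overhead — for small or just-over-power-of-2 n, padding can outweigh the per-level savings)

Standard: 23149125 multiplications (285^3). Strassen: 40353607 multiplications (7^9, after padding to 512x512). Strassen reduces 8 recursive multiplications to 7 at each level.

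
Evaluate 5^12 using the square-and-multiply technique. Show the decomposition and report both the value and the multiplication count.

Computing 5^12 by squaring (build up from 5^1; each line after the first costs one multiplication):

5^1 = 5
5^2 = (5^1)^2 = 5^2 = 25
5^3 = 5 * 5^2 = 5 * 25 = 125
5^6 = (5^3)^2 = 125^2 = 15625
5^12 = (5^6)^2 = 15625^2 = 244140625

Result: 244140625
Multiplications needed: 4 (4 lines after 5^1)

5^12 = 244140625. Using exponentiation by squaring, this requires 4 multiplications. The key idea: if the exponent is even, square the half-power; if odd, multiply by the base once.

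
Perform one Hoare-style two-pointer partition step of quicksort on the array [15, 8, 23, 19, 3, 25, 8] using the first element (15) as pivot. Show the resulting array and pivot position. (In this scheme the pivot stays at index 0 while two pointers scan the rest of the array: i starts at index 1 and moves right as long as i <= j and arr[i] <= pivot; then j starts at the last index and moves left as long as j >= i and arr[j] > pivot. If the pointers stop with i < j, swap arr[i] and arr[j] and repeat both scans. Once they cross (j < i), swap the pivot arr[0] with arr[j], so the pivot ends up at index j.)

Hoare-style two-pointer partition with pivot = 15:

Initial array: [15, 8, 23, 19, 3, 25, 8]

Pointers start at i = 1, j = 6.
i stops at index 2 (arr[2]=23 > 15), j stops at index 6 (arr[6]=8 <= 15): swap arr[2] and arr[6], array becomes [15, 8, 8, 19, 3, 25, 23]
i stops at index 3 (arr[3]=19 > 15), j stops at index 4 (arr[4]=3 <= 15): swap arr[3] and arr[4], array becomes [15, 8, 8, 3, 19, 25, 23]
i ends at 4, j ends at 3: the pointers have crossed (j < i), so scanning stops.

Swap pivot arr[0] with arr[3] to place pivot at position 3: [3, 8, 8, 15, 19, 25, 23]
Pivot position: 3

After partitioning with pivot 15, the array becomes [3, 8, 8, 15, 19, 25, 23]. The pivot is placed at index 3. All elements to the left of the pivot are <= 15, and all elements to the right are > 15.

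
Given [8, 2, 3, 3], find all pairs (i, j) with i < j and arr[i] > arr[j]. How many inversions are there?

Finding inversions in [8, 2, 3, 3]:

(0, 1): arr[0]=8 > arr[1]=2
(0, 2): arr[0]=8 > arr[2]=3
(0, 3): arr[0]=8 > arr[3]=3

Total inversions: 3

The array has 3 inversion(s): (0,1), (0,2), (0,3). Each pair (i,j) satisfies i < j and arr[i] > arr[j].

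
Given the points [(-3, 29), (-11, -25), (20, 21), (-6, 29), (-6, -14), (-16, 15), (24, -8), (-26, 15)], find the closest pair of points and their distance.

Computing all pairwise distances among 8 points:

d((-3, 29), (-11, -25)) = 54.5894
d((-3, 29), (20, 21)) = 24.3516
d((-3, 29), (-6, 29)) = 3.0 <-- minimum
d((-3, 29), (-6, -14)) = 43.1045
d((-3, 29), (-16, 15)) = 19.105
d((-3, 29), (24, -8)) = 45.8039
d((-3, 29), (-26, 15)) = 26.9258
d((-11, -25), (20, 21)) = 55.4707
d((-11, -25), (-6, 29)) = 54.231
d((-11, -25), (-6, -14)) = 12.083
d((-11, -25), (-16, 15)) = 40.3113
d((-11, -25), (24, -8)) = 38.9102
d((-11, -25), (-26, 15)) = 42.72
d((20, 21), (-6, 29)) = 27.2029
d((20, 21), (-6, -14)) = 43.6005
d((20, 21), (-16, 15)) = 36.4966
d((20, 21), (24, -8)) = 29.2746
d((20, 21), (-26, 15)) = 46.3897
d((-6, 29), (-6, -14)) = 43.0
d((-6, 29), (-16, 15)) = 17.2047
d((-6, 29), (24, -8)) = 47.634
d((-6, 29), (-26, 15)) = 24.4131
d((-6, -14), (-16, 15)) = 30.6757
d((-6, -14), (24, -8)) = 30.5941
d((-6, -14), (-26, 15)) = 35.2278
d((-16, 15), (24, -8)) = 46.1411
d((-16, 15), (-26, 15)) = 10.0
d((24, -8), (-26, 15)) = 55.0364

Closest pair: (-3, 29) and (-6, 29) with distance 3.0

The closest pair is (-3, 29) and (-6, 29) with Euclidean distance 3.0. For 8 points, brute-force pairwise comparison is shown above. For large n, the divide-and-conquer algorithm (sort by x, recurse on halves, check the dividing strip) achieves O(n log n).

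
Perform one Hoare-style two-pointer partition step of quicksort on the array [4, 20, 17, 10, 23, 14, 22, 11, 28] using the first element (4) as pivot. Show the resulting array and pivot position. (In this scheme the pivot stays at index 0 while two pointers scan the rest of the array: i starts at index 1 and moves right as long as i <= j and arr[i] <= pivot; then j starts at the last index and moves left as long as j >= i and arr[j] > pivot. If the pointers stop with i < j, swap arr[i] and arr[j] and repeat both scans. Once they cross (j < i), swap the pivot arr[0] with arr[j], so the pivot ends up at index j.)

Hoare-style two-pointer partition with pivot = 4:

Initial array: [4, 20, 17, 10, 23, 14, 22, 11, 28]

Pointers start at i = 1, j = 8.
i ends at 1, j ends at 0: the pointers have crossed (j < i), so scanning stops.

j = 0, so swapping arr[0] with arr[j] leaves the pivot at position 0: [4, 20, 17, 10, 23, 14, 22, 11, 28]
Pivot position: 0

After partitioning with pivot 4, the array becomes [4, 20, 17, 10, 23, 14, 22, 11, 28]. The pivot is placed at index 0. All elements to the left of the pivot are <= 4, and all elements to the right are > 4.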